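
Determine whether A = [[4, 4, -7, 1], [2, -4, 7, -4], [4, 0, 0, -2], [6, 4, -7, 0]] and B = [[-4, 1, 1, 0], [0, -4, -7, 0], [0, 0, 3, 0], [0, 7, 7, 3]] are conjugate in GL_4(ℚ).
trace(A) = 0 but trace(B) = -2. The trace is a similarity invariant, so A and B are not similar.

No.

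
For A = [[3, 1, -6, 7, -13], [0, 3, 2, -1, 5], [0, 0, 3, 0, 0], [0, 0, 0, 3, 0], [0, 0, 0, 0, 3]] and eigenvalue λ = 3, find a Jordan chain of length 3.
We seek v_1 ∈ ker((A - 3I)^3) \ ker((A - 3I)^2), then set v_{i+1} = (A - 3I) v_i.

One such chain is v_1 = [[-6, 0, 9, 2, -3]]^T, v_2 = [[-1, 1, 0, 0, 0]]^T, v_3 = [[1, 0, 0, 0, 0]]^T. Check: (A - 3I) v_3 = [[0, 0, 0, 0, 0]]^T = 0.

v_1 = [[-6, 0, 9, 2, -3]]^T, v_2 = [[-1, 1, 0, 0, 0]]^T, v_3 = [[1, 0, 0, 0, 0]]^T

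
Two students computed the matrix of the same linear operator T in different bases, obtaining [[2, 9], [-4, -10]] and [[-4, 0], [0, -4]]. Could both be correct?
Both have characteristic polynomial (x + 4)^2, but the minimal polynomial of A is (x + 4)^2 while the minimal polynomial of B is x + 4. The minimal polynomial is a similarity invariant, so A and B are not similar.

No.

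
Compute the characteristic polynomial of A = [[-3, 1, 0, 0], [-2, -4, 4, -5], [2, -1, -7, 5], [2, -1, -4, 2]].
xI - A = [[x + 3, -1, 0, 0], [2, x + 4, -4, 5], [-2, 1, x + 7, -5], [-2, 1, 4, x - 2]].

Expanding det(xI - A) along the first row:
det(xI - A) = + (x + 3)·det([[x + 4, -4, 5], [1, x + 7, -5], [1, 4, x - 2]]) - (-1)·det([[2, -4, 5], [-2, x + 7, -5], [-2, 4, x - 2]]) + (0)·det([[2, x + 4, 5], [-2, 1, -5], [-2, 1, x - 2]]) - (0)·det([[2, x + 4, -4], [-2, 1, x + 7], [-2, 1, 4]]).

Evaluating gives χ_A(x) = x^4 + 12x^3 + 54x^2 + 108x + 81 = (x + 3)^4.

χ_A(x) = (x + 3)^4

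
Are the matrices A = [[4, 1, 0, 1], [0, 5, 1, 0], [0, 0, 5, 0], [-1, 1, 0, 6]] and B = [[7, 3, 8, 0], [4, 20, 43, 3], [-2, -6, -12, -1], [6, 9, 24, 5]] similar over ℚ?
Yes.

Two matrices over a field are similar if and only if they have the same invariant factors.

Both A and B have characteristic polynomial (x - 5)^4 and minimal polynomial (x - 5)^3. Computing further, both have invariant factors x - 5, (x - 5)^3. Hence A and B are similar.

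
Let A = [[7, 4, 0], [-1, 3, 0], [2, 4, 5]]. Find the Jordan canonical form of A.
The characteristic polynomial is det(xI - A) = (x - 5)^3, so the eigenvalues are 5 (algebraic multiplicity 3).

For λ = 5: rank(A - 5I) = 1, rank((A - 5I)^2) = 0. The eigenspace has dimension 3 - 1 = 2, so there are 2 Jordan blocks; the rank sequence gives block sizes [2, 1].

Assembling the blocks gives the Jordan form J above.

J = [[5, 1, 0], [0, 5, 0], [0, 0, 5]]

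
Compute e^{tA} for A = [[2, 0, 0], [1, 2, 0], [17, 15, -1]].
e^{tA} = [[e^{2*t}, 0, 0], [t*e^{2*t}, e^{2*t}, 0], [((5*t + 4)*e^{3*t} - 4)*e^{-t}, (5*e^{3*t} - 5)*e^{-t}, e^{-t}]]

A has Jordan form J = [[-1, 0, 0], [0, 2, 1], [0, 0, 2]] with A = PJP^{-1}, so e^{tA} = P e^{tJ} P^{-1}.

For a Jordan block J_k(λ), e^{tJ_k(λ)} = e^{λt} · (I + tN + t^2 N^2/2! + ... + t^{k-1} N^{k-1}/(k-1)!) where N is the nilpotent superdiagonal part.

Assembling the blocks and conjugating back gives the entries of e^{tA} as shown above.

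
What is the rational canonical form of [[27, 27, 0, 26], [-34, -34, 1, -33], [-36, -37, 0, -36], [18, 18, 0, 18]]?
R = [[0, 0, 0, -18], [1, 0, 0, 45], [0, 1, 0, -37], [0, 0, 1, 11]]

The invariant factors of A (the non-unit diagonal entries of the Smith normal form of xI - A over ℚ[x]) are (x - 6)(x - 3)(x - 1)^2, each dividing the next. The characteristic polynomial is their product, (x - 6)(x - 3)(x - 1)^2.

The rational canonical form is the block-diagonal matrix of companion matrices C(f_i):
R = [[0, 0, 0, -18], [1, 0, 0, 45], [0, 1, 0, -37], [0, 0, 1, 11]].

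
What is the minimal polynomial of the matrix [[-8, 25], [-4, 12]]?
The characteristic polynomial factors as (x - 2)^2. The minimal polynomial is ∏(x - λ)^{k_λ} where k_λ is the size of the largest Jordan block at λ.

For λ = 2: rank(A - 2I) = 1, and the largest Jordan block has size 2 (the smallest k with rank((A - 2I)^k) = rank((A - 2I)^(k+1))).

So m_A(x) = (x - 2)^2.

m_A(x) = (x - 2)^2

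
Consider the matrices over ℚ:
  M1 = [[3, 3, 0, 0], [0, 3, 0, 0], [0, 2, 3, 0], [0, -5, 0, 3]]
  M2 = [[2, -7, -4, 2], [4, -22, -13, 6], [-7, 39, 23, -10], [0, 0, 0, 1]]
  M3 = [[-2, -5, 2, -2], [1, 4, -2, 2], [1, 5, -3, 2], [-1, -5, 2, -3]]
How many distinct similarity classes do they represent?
Characteristic polynomials: χ_{M1} = (x - 3)^4, χ_{M2} = (x - 1)^4, χ_{M3} = (x + 1)^4.

{M1}: invariant factors x - 3, x - 3, (x - 3)^2.

{M2}: invariant factors x - 1, (x - 1)^3.

{M3}: invariant factors x + 1, x + 1, (x + 1)^2.

Matrices are similar if and only if their invariant-factor lists agree; the partition into similarity classes is {M1}, {M2}, {M3}.

3 classes: {M1}, {M2}, {M3}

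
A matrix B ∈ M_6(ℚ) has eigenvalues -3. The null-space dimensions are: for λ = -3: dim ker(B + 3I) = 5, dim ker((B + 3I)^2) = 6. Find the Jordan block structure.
λ = -3: successive nullity increments [5, 1] count blocks of size ≥ k; block sizes are [2, 1, 1, 1, 1].

Jordan blocks: (-3, 2), (-3, 1), (-3, 1), (-3, 1), (-3, 1)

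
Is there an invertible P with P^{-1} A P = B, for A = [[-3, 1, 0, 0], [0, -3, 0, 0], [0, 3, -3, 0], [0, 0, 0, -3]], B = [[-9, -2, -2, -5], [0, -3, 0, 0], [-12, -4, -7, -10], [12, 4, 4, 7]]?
Two matrices over a field are similar if and only if they have the same invariant factors.

Both A and B have characteristic polynomial (x + 3)^4 and minimal polynomial (x + 3)^2. Computing further, both have invariant factors x + 3, x + 3, (x + 3)^2. Hence A and B are similar.

Yes.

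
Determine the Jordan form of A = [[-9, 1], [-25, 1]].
The characteristic polynomial is det(xI - A) = (x + 4)^2, so the eigenvalues are -4 (algebraic multiplicity 2).

For λ = -4: rank(A + 4I) = 1, rank((A + 4I)^2) = 0. The eigenspace has dimension 2 - 1 = 1, so there is 1 Jordan block; the rank sequence gives block sizes [2].

Assembling the blocks gives the Jordan form J above.

J = [[-4, 1], [0, -4]]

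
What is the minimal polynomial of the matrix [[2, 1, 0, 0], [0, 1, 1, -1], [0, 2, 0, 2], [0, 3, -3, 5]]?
m_A(x) = (x - 2)^3

The characteristic polynomial factors as (x - 2)^4. The minimal polynomial is ∏(x - λ)^{k_λ} where k_λ is the size of the largest Jordan block at λ.

For λ = 2: rank(A - 2I) = 2, and the largest Jordan block has size 3 (the smallest k with rank((A - 2I)^k) = rank((A - 2I)^(k+1))).

So m_A(x) = (x - 2)^3.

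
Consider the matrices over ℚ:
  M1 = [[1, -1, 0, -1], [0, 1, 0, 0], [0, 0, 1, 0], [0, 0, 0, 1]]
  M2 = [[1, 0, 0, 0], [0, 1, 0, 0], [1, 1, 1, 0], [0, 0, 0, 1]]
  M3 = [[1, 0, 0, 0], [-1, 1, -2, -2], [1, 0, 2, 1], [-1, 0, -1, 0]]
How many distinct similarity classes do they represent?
2 classes: {M1, M2}, {M3}

Characteristic polynomials: χ_{M1} = (x - 1)^4, χ_{M2} = (x - 1)^4, χ_{M3} = (x - 1)^4.

{M1, M2}: invariant factors x - 1, x - 1, (x - 1)^2.

{M3}: invariant factors (x - 1)^2, (x - 1)^2.

Matrices are similar if and only if their invariant-factor lists agree; the partition into similarity classes is {M1, M2}, {M3}.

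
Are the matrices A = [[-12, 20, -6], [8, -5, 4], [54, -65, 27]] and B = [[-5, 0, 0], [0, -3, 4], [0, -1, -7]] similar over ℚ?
trace(A) = 10 but trace(B) = -15. The trace is a similarity invariant, so A and B are not similar.

No.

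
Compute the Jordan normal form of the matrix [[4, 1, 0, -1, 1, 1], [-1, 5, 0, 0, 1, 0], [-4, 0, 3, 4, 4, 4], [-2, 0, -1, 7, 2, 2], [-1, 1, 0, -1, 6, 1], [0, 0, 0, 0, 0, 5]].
The characteristic polynomial is det(xI - A) = (x - 5)^6, so the eigenvalues are 5 (algebraic multiplicity 6).

For λ = 5: rank(A - 5I) = 3, rank((A - 5I)^2) = 1, rank((A - 5I)^3) = 0. The eigenspace has dimension 6 - 3 = 3, so there are 3 Jordan blocks; the rank sequence gives block sizes [3, 2, 1].

Assembling the blocks gives the Jordan form J above.

J = [[5, 1, 0, 0, 0, 0], [0, 5, 1, 0, 0, 0], [0, 0, 5, 0, 0, 0], [0, 0, 0, 5, 1, 0], [0, 0, 0, 0, 5, 0], [0, 0, 0, 0, 0, 5]]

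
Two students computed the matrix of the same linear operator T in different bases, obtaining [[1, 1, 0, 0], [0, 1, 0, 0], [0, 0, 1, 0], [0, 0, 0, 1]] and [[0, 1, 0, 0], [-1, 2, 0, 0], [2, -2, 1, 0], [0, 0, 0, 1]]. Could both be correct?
Two matrices over a field are similar if and only if they have the same invariant factors.

Both A and B have characteristic polynomial (x - 1)^4 and minimal polynomial (x - 1)^2. Computing further, both have invariant factors x - 1, x - 1, (x - 1)^2. Hence A and B are similar.

Yes.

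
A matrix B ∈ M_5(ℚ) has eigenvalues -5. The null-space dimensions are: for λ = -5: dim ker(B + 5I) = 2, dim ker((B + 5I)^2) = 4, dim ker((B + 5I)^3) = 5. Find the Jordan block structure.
λ = -5: successive nullity increments [2, 2, 1] count blocks of size ≥ k; block sizes are [3, 2].

Jordan blocks: (-5, 3), (-5, 2)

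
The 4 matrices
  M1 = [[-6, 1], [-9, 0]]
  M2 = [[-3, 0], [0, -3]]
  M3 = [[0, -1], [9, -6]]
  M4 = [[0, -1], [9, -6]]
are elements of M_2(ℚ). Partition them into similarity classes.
2 classes: {M1, M3, M4}, {M2}

Characteristic polynomials: χ_{M1} = (x + 3)^2, χ_{M2} = (x + 3)^2, χ_{M3} = (x + 3)^2, χ_{M4} = (x + 3)^2.

{M1, M3, M4}: invariant factors (x + 3)^2.

{M2}: invariant factors x + 3, x + 3.

Matrices are similar if and only if their invariant-factor lists agree; the partition into similarity classes is {M1, M3, M4}, {M2}.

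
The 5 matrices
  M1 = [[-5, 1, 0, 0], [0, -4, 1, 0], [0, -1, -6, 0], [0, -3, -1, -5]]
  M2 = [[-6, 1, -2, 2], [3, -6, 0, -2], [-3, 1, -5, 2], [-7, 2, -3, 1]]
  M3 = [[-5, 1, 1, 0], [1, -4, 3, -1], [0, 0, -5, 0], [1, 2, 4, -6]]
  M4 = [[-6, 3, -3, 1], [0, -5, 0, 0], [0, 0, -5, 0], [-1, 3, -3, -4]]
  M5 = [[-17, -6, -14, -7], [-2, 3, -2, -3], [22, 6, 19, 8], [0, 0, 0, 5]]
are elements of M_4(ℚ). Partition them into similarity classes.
Characteristic polynomials: χ_{M1} = (x + 5)^4, χ_{M2} = (x + 3)^2(x + 5)^2, χ_{M3} = (x + 5)^4, χ_{M4} = (x + 5)^4, χ_{M5} = (x - 5)^2(x - 3)(x + 3).

{M1, M3}: invariant factors x + 5, (x + 5)^3.

{M2}: invariant factors (x + 3)^2(x + 5)^2.

{M4}: invariant factors x + 5, x + 5, (x + 5)^2.

{M5}: invariant factors (x - 5)^2(x - 3)(x + 3).

Matrices are similar if and only if their invariant-factor lists agree; the partition into similarity classes is {M1, M3}, {M2}, {M4}, {M5}.

4 classes: {M1, M3}, {M2}, {M4}, {M5}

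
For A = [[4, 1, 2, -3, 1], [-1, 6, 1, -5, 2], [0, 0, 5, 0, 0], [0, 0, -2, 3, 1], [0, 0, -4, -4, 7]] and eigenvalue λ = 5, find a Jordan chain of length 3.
We seek v_1 ∈ ker((A - 5I)^3) \ ker((A - 5I)^2), then set v_{i+1} = (A - 5I) v_i.

One such chain is v_1 = [[1, 3, 1, 4, 8]]^T, v_2 = [[0, -1, 0, -2, -4]]^T, v_3 = [[1, 1, 0, 0, 0]]^T. Check: (A - 5I) v_3 = [[0, 0, 0, 0, 0]]^T = 0.

v_1 = [[1, 3, 1, 4, 8]]^T, v_2 = [[0, -1, 0, -2, -4]]^T, v_3 = [[1, 1, 0, 0, 0]]^T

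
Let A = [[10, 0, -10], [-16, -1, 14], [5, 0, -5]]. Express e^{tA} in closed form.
e^{tA} = [[2*e^{5*t} - 1, 0, 2 - 2*e^{5*t}], [-3*e^{5*t} + 2 + e^{-t}, e^{-t}, 3*e^{5*t} - 4 + e^{-t}], [e^{5*t} - 1, 0, 2 - e^{5*t}]]

A has Jordan form J = [[-1, 0, 0], [0, 0, 0], [0, 0, 5]] with A = PJP^{-1}, so e^{tA} = P e^{tJ} P^{-1}.

For a Jordan block J_k(λ), e^{tJ_k(λ)} = e^{λt} · (I + tN + t^2 N^2/2! + ... + t^{k-1} N^{k-1}/(k-1)!) where N is the nilpotent superdiagonal part.

Assembling the blocks and conjugating back gives the entries of e^{tA} as shown above.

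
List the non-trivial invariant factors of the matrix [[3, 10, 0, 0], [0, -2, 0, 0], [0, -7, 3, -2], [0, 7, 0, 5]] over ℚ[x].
x - 3, (x - 5)(x - 3)(x + 2)

The Jordan structure of A has elementary divisors (x + 2), (x - 3), (x - 3), (x - 5). Arranging the block sizes at each eigenvalue in decreasing order and taking row products gives the invariant factors.

Invariant factors (smallest first, each dividing the next): x - 3, (x - 5)(x - 3)(x + 2).

Check: the last factor (x - 5)(x - 3)(x + 2) is the minimal polynomial, and the product (x - 5)(x - 3)^2(x + 2) is the characteristic polynomial.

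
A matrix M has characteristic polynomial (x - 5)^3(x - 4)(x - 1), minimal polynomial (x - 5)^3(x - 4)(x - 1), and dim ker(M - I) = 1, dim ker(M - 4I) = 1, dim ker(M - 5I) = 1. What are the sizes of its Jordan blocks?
Jordan blocks: (1, 1), (4, 1), (5, 3)

λ = 1: algebraic multiplicity 1 (exponent in χ_M), largest block size 1 (exponent in m_M), 1 block (geometric multiplicity). This forces block sizes [1].
λ = 4: algebraic multiplicity 1 (exponent in χ_M), largest block size 1 (exponent in m_M), 1 block (geometric multiplicity). This forces block sizes [1].
λ = 5: algebraic multiplicity 3 (exponent in χ_M), largest block size 3 (exponent in m_M), 1 block (geometric multiplicity). This forces block sizes [3].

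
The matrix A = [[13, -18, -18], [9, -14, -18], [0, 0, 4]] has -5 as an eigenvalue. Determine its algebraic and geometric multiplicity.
The characteristic polynomial is (x - 4)^2(x + 5), so the factor x + 5 appears with exponent 1: the algebraic multiplicity is 1.

rank(A + 5I) = 2, so the eigenspace has dimension 3 - 2 = 1: the geometric multiplicity is 1.

algebraic multiplicity 1, geometric multiplicity 1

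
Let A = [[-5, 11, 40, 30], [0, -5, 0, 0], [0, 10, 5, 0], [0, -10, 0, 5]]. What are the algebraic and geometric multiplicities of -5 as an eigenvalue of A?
The characteristic polynomial is (x - 5)^2(x + 5)^2, so the factor x + 5 appears with exponent 2: the algebraic multiplicity is 2.

rank(A + 5I) = 3, so the eigenspace has dimension 4 - 3 = 1: the geometric multiplicity is 1.

Since 1 < 2, A is not diagonalizable.

algebraic multiplicity 2, geometric multiplicity 1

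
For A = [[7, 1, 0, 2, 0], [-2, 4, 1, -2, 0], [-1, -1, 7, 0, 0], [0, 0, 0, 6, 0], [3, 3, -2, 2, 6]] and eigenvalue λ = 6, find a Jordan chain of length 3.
v_1 = [[0, 0, 1, 0, 0]]^T, v_2 = [[0, 1, 1, 0, -2]]^T, v_3 = [[1, -1, 0, 0, 1]]^T

We seek v_1 ∈ ker((A - 6I)^3) \ ker((A - 6I)^2), then set v_{i+1} = (A - 6I) v_i.

One such chain is v_1 = [[0, 0, 1, 0, 0]]^T, v_2 = [[0, 1, 1, 0, -2]]^T, v_3 = [[1, -1, 0, 0, 1]]^T. Check: (A - 6I) v_3 = [[0, 0, 0, 0, 0]]^T = 0.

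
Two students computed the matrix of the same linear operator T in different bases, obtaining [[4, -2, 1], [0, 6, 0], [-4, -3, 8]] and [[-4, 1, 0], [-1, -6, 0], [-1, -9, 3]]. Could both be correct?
trace(A) = 18 but trace(B) = -7. The trace is a similarity invariant, so A and B are not similar.

No.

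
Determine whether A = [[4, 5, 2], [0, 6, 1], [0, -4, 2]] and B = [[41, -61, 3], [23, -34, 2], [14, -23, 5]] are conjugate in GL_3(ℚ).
Yes.

Two matrices over a field are similar if and only if they have the same invariant factors.

Both A and B have characteristic polynomial (x - 4)^3 and minimal polynomial (x - 4)^3. Computing further, both have invariant factors (x - 4)^3. Hence A and B are similar.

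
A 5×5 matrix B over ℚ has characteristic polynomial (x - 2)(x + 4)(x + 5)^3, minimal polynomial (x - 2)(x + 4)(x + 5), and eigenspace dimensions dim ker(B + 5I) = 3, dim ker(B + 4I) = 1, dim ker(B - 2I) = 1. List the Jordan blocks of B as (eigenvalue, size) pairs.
λ = -5: algebraic multiplicity 3 (exponent in χ_B), largest block size 1 (exponent in m_B), 3 blocks (geometric multiplicity). These force block sizes [1, 1, 1].
λ = -4: algebraic multiplicity 1 (exponent in χ_B), largest block size 1 (exponent in m_B), 1 block (geometric multiplicity). This forces block sizes [1].
λ = 2: algebraic multiplicity 1 (exponent in χ_B), largest block size 1 (exponent in m_B), 1 block (geometric multiplicity). This forces block sizes [1].

Jordan blocks: (-5, 1), (-5, 1), (-5, 1), (-4, 1), (2, 1)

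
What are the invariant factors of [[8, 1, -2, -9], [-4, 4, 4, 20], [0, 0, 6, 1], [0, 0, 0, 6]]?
(x - 6)^2, (x - 6)^2

The Jordan structure of A has elementary divisors (x - 6)^2, (x - 6)^2. Arranging the block sizes at each eigenvalue in decreasing order and taking row products gives the invariant factors.

Invariant factors (smallest first, each dividing the next): (x - 6)^2, (x - 6)^2.

Check: the last factor (x - 6)^2 is the minimal polynomial, and the product (x - 6)^4 is the characteristic polynomial.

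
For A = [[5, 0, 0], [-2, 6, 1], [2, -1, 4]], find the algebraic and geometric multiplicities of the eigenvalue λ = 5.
The characteristic polynomial is (x - 5)^3, so the factor x - 5 appears with exponent 3: the algebraic multiplicity is 3.

rank(A - 5I) = 1, so the eigenspace has dimension 3 - 1 = 2: the geometric multiplicity is 2.

Since 2 < 3, A is not diagonalizable.

algebraic multiplicity 3, geometric multiplicity 2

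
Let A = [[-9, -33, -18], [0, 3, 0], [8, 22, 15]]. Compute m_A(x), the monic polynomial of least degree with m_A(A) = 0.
The characteristic polynomial factors as (x - 3)^3. The minimal polynomial is ∏(x - λ)^{k_λ} where k_λ is the size of the largest Jordan block at λ.

For λ = 3: rank(A - 3I) = 1, and the largest Jordan block has size 2 (the smallest k with rank((A - 3I)^k) = rank((A - 3I)^(k+1))).

So m_A(x) = (x - 3)^2.

m_A(x) = (x - 3)^2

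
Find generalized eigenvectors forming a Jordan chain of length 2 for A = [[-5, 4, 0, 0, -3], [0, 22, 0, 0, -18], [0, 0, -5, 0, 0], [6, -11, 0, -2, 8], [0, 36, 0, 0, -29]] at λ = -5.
v_1 = [[0, -2, 0, 0, -3]]^T, v_2 = [[1, 0, 0, -2, 0]]^T

We seek v_1 ∈ ker((A + 5I)^2) \ ker(A + 5I), then set v_{i+1} = (A + 5I) v_i.

One such chain is v_1 = [[0, -2, 0, 0, -3]]^T, v_2 = [[1, 0, 0, -2, 0]]^T. Check: (A + 5I) v_2 = [[0, 0, 0, 0, 0]]^T = 0.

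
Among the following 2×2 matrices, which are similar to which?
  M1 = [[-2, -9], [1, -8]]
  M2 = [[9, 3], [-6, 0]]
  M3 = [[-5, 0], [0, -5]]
3 classes: {M1}, {M2}, {M3}

Characteristic polynomials: χ_{M1} = (x + 5)^2, χ_{M2} = (x - 6)(x - 3), χ_{M3} = (x + 5)^2.

{M1}: invariant factors (x + 5)^2.

{M2}: invariant factors (x - 6)(x - 3).

{M3}: invariant factors x + 5, x + 5.

Matrices are similar if and only if their invariant-factor lists agree; the partition into similarity classes is {M1}, {M2}, {M3}.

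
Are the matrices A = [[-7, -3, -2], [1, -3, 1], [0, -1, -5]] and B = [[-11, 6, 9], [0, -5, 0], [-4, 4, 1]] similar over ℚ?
Both have characteristic polynomial (x + 5)^3, but the minimal polynomial of A is (x + 5)^3 while the minimal polynomial of B is (x + 5)^2. The minimal polynomial is a similarity invariant, so A and B are not similar.

No.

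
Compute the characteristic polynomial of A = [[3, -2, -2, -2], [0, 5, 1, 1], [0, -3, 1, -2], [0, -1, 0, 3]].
χ_A(x) = (x - 3)^4

xI - A = [[x - 3, 2, 2, 2], [0, x - 5, -1, -1], [0, 3, x - 1, 2], [0, 1, 0, x - 3]].

Expanding det(xI - A) along the first row:
det(xI - A) = + (x - 3)·det([[x - 5, -1, -1], [3, x - 1, 2], [1, 0, x - 3]]) - (2)·det([[0, -1, -1], [0, x - 1, 2], [0, 0, x - 3]]) + (2)·det([[0, x - 5, -1], [0, 3, 2], [0, 1, x - 3]]) - (2)·det([[0, x - 5, -1], [0, 3, x - 1], [0, 1, 0]]).

Evaluating gives χ_A(x) = x^4 - 12x^3 + 54x^2 - 108x + 81 = (x - 3)^4.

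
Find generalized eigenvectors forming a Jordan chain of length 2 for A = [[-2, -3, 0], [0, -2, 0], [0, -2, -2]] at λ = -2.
We seek v_1 ∈ ker((A + 2I)^2) \ ker(A + 2I), then set v_{i+1} = (A + 2I) v_i.

One such chain is v_1 = [[-9, 1, -6]]^T, v_2 = [[-3, 0, -2]]^T. Check: (A + 2I) v_2 = [[0, 0, 0]]^T = 0.

v_1 = [[-9, 1, -6]]^T, v_2 = [[-3, 0, -2]]^T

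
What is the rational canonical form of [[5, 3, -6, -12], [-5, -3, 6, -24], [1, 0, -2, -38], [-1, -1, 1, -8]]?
R = [[0, 0, 0, -36], [1, 0, 0, 48], [0, 1, 0, -4], [0, 0, 1, -8]]

The invariant factors of A (the non-unit diagonal entries of the Smith normal form of xI - A over ℚ[x]) are (x^2 + 4x - 6)^2, each dividing the next. The characteristic polynomial is their product, (x^2 + 4x - 6)^2.

The rational canonical form is the block-diagonal matrix of companion matrices C(f_i):
R = [[0, 0, 0, -36], [1, 0, 0, 48], [0, 1, 0, -4], [0, 0, 1, -8]].

Note the characteristic polynomial does not split into linear factors over ℚ, so A has no Jordan form over ℚ; the rational canonical form exists over any field.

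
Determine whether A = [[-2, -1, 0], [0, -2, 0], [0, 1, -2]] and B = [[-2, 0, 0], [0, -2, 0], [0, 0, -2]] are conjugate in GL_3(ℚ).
No.

Both have characteristic polynomial (x + 2)^3, but the minimal polynomial of A is (x + 2)^2 while the minimal polynomial of B is x + 2. The minimal polynomial is a similarity invariant, so A and B are not similar.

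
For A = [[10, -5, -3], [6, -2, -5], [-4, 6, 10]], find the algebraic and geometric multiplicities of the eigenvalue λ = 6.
The characteristic polynomial is (x - 6)^3, so the factor x - 6 appears with exponent 3: the algebraic multiplicity is 3.

rank(A - 6I) = 2, so the eigenspace has dimension 3 - 2 = 1: the geometric multiplicity is 1.

Since 1 < 3, A is not diagonalizable.

algebraic multiplicity 3, geometric multiplicity 1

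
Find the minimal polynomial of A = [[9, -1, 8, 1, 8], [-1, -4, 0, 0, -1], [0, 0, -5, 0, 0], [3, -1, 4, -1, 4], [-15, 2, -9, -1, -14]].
m_A(x) = x^2(x + 5)^3

The characteristic polynomial factors as x^2(x + 5)^3. The minimal polynomial is ∏(x - λ)^{k_λ} where k_λ is the size of the largest Jordan block at λ.

For λ = -5: rank(A + 5I) = 4, and the largest Jordan block has size 3 (the smallest k with rank((A + 5I)^k) = rank((A + 5I)^(k+1))).
For λ = 0: rank(A) = 4, and the largest Jordan block has size 2 (the smallest k with rank(A^k) = rank(A^(k+1))).

So m_A(x) = x^2(x + 5)^3.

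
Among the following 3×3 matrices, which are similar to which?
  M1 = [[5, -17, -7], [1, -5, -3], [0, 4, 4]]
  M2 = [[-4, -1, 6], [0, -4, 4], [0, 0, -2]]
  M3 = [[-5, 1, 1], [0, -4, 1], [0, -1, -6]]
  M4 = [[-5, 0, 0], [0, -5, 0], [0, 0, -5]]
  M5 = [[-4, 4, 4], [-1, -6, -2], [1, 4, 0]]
Characteristic polynomials: χ_{M1} = x(x - 2)^2, χ_{M2} = (x + 2)(x + 4)^2, χ_{M3} = (x + 5)^3, χ_{M4} = (x + 5)^3, χ_{M5} = (x + 2)(x + 4)^2.

{M1}: invariant factors x(x - 2)^2.

{M2, M5}: invariant factors (x + 2)(x + 4)^2.

{M3}: invariant factors x + 5, (x + 5)^2.

{M4}: invariant factors x + 5, x + 5, x + 5.

Matrices are similar if and only if their invariant-factor lists agree; the partition into similarity classes is {M1}, {M2, M5}, {M3}, {M4}.

4 classes: {M1}, {M2, M5}, {M3}, {M4}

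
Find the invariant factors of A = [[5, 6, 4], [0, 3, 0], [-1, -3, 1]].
The Jordan structure of A has elementary divisors (x - 3)^2, (x - 3). Arranging the block sizes at each eigenvalue in decreasing order and taking row products gives the invariant factors.

Invariant factors (smallest first, each dividing the next): x - 3, (x - 3)^2.

Check: the last factor (x - 3)^2 is the minimal polynomial, and the product (x - 3)^3 is the characteristic polynomial.

x - 3, (x - 3)^2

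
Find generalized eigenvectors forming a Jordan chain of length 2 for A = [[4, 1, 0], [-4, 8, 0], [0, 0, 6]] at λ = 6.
v_1 = [[-3, -5, 1]]^T, v_2 = [[1, 2, 0]]^T

We seek v_1 ∈ ker((A - 6I)^2) \ ker(A - 6I), then set v_{i+1} = (A - 6I) v_i.

One such chain is v_1 = [[-3, -5, 1]]^T, v_2 = [[1, 2, 0]]^T. Check: (A - 6I) v_2 = [[0, 0, 0]]^T = 0.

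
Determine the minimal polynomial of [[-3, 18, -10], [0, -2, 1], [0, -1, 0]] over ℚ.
m_A(x) = (x + 1)^2(x + 3)

The characteristic polynomial factors as (x + 1)^2(x + 3). The minimal polynomial is ∏(x - λ)^{k_λ} where k_λ is the size of the largest Jordan block at λ.

For λ = -3: rank(A + 3I) = 2, and the largest Jordan block has size 1 (the smallest k with rank((A + 3I)^k) = rank((A + 3I)^(k+1))).
For λ = -1: rank(A + I) = 2, and the largest Jordan block has size 2 (the smallest k with rank((A + I)^k) = rank((A + I)^(k+1))).

So m_A(x) = (x + 1)^2(x + 3).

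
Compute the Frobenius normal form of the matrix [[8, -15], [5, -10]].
R = [[0, 5], [1, -2]]

The invariant factors of A (the non-unit diagonal entries of the Smith normal form of xI - A over ℚ[x]) are x^2 + 2x - 5, each dividing the next. The characteristic polynomial is their product, x^2 + 2x - 5.

The rational canonical form is the block-diagonal matrix of companion matrices C(f_i):
R = [[0, 5], [1, -2]].

Note the characteristic polynomial does not split into linear factors over ℚ, so A has no Jordan form over ℚ; the rational canonical form exists over any field.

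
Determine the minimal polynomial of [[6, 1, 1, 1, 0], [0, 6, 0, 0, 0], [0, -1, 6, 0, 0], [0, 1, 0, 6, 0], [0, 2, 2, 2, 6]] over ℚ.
m_A(x) = (x - 6)^2

The characteristic polynomial factors as (x - 6)^5. The minimal polynomial is ∏(x - λ)^{k_λ} where k_λ is the size of the largest Jordan block at λ.

For λ = 6: rank(A - 6I) = 2, and the largest Jordan block has size 2 (the smallest k with rank((A - 6I)^k) = rank((A - 6I)^(k+1))).

So m_A(x) = (x - 6)^2.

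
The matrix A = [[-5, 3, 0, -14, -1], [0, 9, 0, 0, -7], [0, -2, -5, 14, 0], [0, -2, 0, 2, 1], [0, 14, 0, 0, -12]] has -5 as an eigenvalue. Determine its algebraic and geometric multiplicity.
The characteristic polynomial is (x - 2)^2(x + 5)^3, so the factor x + 5 appears with exponent 3: the algebraic multiplicity is 3.

rank(A + 5I) = 3, so the eigenspace has dimension 5 - 3 = 2: the geometric multiplicity is 2.

Since 2 < 3, A is not diagonalizable.

algebraic multiplicity 3, geometric multiplicity 2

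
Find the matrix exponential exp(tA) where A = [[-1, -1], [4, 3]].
e^{tA} = [[(1 - 2*t)*e^{t}, -t*e^{t}], [4*t*e^{t}, (2*t + 1)*e^{t}]]

A has Jordan form J = [[1, 1], [0, 1]] with A = PJP^{-1}, so e^{tA} = P e^{tJ} P^{-1}.

For a Jordan block J_k(λ), e^{tJ_k(λ)} = e^{λt} · (I + tN + t^2 N^2/2! + ... + t^{k-1} N^{k-1}/(k-1)!) where N is the nilpotent superdiagonal part.

Assembling the blocks and conjugating back gives the entries of e^{tA} as shown above.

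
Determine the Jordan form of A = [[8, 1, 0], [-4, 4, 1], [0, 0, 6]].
The characteristic polynomial is det(xI - A) = (x - 6)^3, so the eigenvalues are 6 (algebraic multiplicity 3).

For λ = 6: rank(A - 6I) = 2, rank((A - 6I)^2) = 1, rank((A - 6I)^3) = 0. The eigenspace has dimension 3 - 2 = 1, so there is 1 Jordan block; the rank sequence gives block sizes [3].

Assembling the blocks gives the Jordan form J above.

J = [[6, 1, 0], [0, 6, 1], [0, 0, 6]]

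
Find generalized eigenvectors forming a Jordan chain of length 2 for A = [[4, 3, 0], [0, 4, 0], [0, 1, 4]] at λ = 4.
v_1 = [[7, 1, 3]]^T, v_2 = [[3, 0, 1]]^T

We seek v_1 ∈ ker((A - 4I)^2) \ ker(A - 4I), then set v_{i+1} = (A - 4I) v_i.

One such chain is v_1 = [[7, 1, 3]]^T, v_2 = [[3, 0, 1]]^T. Check: (A - 4I) v_2 = [[0, 0, 0]]^T = 0.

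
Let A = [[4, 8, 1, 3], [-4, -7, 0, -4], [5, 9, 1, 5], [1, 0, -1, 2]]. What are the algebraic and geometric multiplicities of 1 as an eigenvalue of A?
The characteristic polynomial is (x - 1)^3(x + 3), so the factor x - 1 appears with exponent 3: the algebraic multiplicity is 3.

rank(A - I) = 3, so the eigenspace has dimension 4 - 3 = 1: the geometric multiplicity is 1.

Since 1 < 3, A is not diagonalizable.

algebraic multiplicity 3, geometric multiplicity 1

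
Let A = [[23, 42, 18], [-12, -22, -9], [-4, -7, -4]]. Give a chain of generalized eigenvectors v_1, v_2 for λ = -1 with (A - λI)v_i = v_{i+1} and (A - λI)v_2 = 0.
v_1 = [[-2, 1, 0]]^T, v_2 = [[-6, 3, 1]]^T

We seek v_1 ∈ ker((A + I)^2) \ ker(A + I), then set v_{i+1} = (A + I) v_i.

One such chain is v_1 = [[-2, 1, 0]]^T, v_2 = [[-6, 3, 1]]^T. Check: (A + I) v_2 = [[0, 0, 0]]^T = 0.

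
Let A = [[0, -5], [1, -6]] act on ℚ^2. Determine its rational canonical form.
The invariant factors of A (the non-unit diagonal entries of the Smith normal form of xI - A over ℚ[x]) are (x + 1)(x + 5), each dividing the next. The characteristic polynomial is their product, (x + 1)(x + 5).

The rational canonical form is the block-diagonal matrix of companion matrices C(f_i):
R = [[0, -5], [1, -6]].

R = [[0, -5], [1, -6]]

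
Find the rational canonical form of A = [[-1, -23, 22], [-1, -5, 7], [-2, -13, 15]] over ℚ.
R = [[0, 0, 27], [1, 0, -27], [0, 1, 9]]

The invariant factors of A (the non-unit diagonal entries of the Smith normal form of xI - A over ℚ[x]) are (x - 3)^3, each dividing the next. The characteristic polynomial is their product, (x - 3)^3.

The rational canonical form is the block-diagonal matrix of companion matrices C(f_i):
R = [[0, 0, 27], [1, 0, -27], [0, 1, 9]].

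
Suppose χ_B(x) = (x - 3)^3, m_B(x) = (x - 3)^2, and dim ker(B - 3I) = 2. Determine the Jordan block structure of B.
λ = 3: algebraic multiplicity 3 (exponent in χ_B), largest block size 2 (exponent in m_B), 2 blocks (geometric multiplicity). These force block sizes [2, 1].

Jordan blocks: (3, 2), (3, 1)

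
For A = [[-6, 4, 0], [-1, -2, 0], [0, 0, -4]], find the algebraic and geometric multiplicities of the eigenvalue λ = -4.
algebraic multiplicity 3, geometric multiplicity 2

The characteristic polynomial is (x + 4)^3, so the factor x + 4 appears with exponent 3: the algebraic multiplicity is 3.

rank(A + 4I) = 1, so the eigenspace has dimension 3 - 1 = 2: the geometric multiplicity is 2.

Since 2 < 3, A is not diagonalizable.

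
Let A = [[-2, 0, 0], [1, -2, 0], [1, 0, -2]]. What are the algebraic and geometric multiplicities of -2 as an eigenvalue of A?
algebraic multiplicity 3, geometric multiplicity 2

The characteristic polynomial is (x + 2)^3, so the factor x + 2 appears with exponent 3: the algebraic multiplicity is 3.

rank(A + 2I) = 1, so the eigenspace has dimension 3 - 1 = 2: the geometric multiplicity is 2.

Since 2 < 3, A is not diagonalizable.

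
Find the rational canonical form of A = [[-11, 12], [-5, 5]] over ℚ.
R = [[0, -5], [1, -6]]

The invariant factors of A (the non-unit diagonal entries of the Smith normal form of xI - A over ℚ[x]) are (x + 1)(x + 5), each dividing the next. The characteristic polynomial is their product, (x + 1)(x + 5).

The rational canonical form is the block-diagonal matrix of companion matrices C(f_i):
R = [[0, -5], [1, -6]].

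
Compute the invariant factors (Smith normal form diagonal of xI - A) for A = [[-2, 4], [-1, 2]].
The Jordan structure of A has elementary divisors x^2. Arranging the block sizes at each eigenvalue in decreasing order and taking row products gives the invariant factors.

Invariant factors (smallest first, each dividing the next): x^2.

Check: the last factor x^2 is the minimal polynomial, and the product x^2 is the characteristic polynomial.

x^2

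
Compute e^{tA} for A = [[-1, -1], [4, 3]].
e^{tA} = [[(1 - 2*t)*e^{t}, -t*e^{t}], [4*t*e^{t}, (2*t + 1)*e^{t}]]

A has Jordan form J = [[1, 1], [0, 1]] with A = PJP^{-1}, so e^{tA} = P e^{tJ} P^{-1}.

For a Jordan block J_k(λ), e^{tJ_k(λ)} = e^{λt} · (I + tN + t^2 N^2/2! + ... + t^{k-1} N^{k-1}/(k-1)!) where N is the nilpotent superdiagonal part.

Assembling the blocks and conjugating back gives the entries of e^{tA} as shown above.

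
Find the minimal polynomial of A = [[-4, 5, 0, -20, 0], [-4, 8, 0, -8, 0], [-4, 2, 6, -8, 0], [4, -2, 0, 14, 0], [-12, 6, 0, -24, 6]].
m_A(x) = (x - 6)^2

The characteristic polynomial factors as (x - 6)^5. The minimal polynomial is ∏(x - λ)^{k_λ} where k_λ is the size of the largest Jordan block at λ.

For λ = 6: rank(A - 6I) = 1, and the largest Jordan block has size 2 (the smallest k with rank((A - 6I)^k) = rank((A - 6I)^(k+1))).

So m_A(x) = (x - 6)^2.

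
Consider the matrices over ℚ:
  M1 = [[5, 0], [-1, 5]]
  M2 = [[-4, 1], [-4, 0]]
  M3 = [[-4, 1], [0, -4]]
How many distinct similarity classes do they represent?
Characteristic polynomials: χ_{M1} = (x - 5)^2, χ_{M2} = (x + 2)^2, χ_{M3} = (x + 4)^2.

{M1}: invariant factors (x - 5)^2.

{M2}: invariant factors (x + 2)^2.

{M3}: invariant factors (x + 4)^2.

Matrices are similar if and only if their invariant-factor lists agree; the partition into similarity classes is {M1}, {M2}, {M3}.

3 classes: {M1}, {M2}, {M3}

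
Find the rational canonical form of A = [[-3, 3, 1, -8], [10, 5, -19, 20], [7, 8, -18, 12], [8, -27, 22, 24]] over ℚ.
R = [[0, 0, 0, 0], [1, 0, 0, 16], [0, 1, 0, -20], [0, 0, 1, 8]]

The invariant factors of A (the non-unit diagonal entries of the Smith normal form of xI - A over ℚ[x]) are x(x - 4)(x - 2)^2, each dividing the next. The characteristic polynomial is their product, x(x - 4)(x - 2)^2.

The rational canonical form is the block-diagonal matrix of companion matrices C(f_i):
R = [[0, 0, 0, 0], [1, 0, 0, 16], [0, 1, 0, -20], [0, 0, 1, 8]].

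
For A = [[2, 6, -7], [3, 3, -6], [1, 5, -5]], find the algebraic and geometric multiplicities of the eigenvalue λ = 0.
The characteristic polynomial is x^3, so the factor x appears with exponent 3: the algebraic multiplicity is 3.

rank(A) = 2, so the eigenspace has dimension 3 - 2 = 1: the geometric multiplicity is 1.

Since 1 < 3, A is not diagonalizable.

algebraic multiplicity 3, geometric multiplicity 1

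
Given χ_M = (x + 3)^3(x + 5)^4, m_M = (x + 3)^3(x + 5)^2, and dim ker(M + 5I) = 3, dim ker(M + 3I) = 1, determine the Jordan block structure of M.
λ = -5: algebraic multiplicity 4 (exponent in χ_M), largest block size 2 (exponent in m_M), 3 blocks (geometric multiplicity). These force block sizes [2, 1, 1].
λ = -3: algebraic multiplicity 3 (exponent in χ_M), largest block size 3 (exponent in m_M), 1 block (geometric multiplicity). This forces block sizes [3].

Jordan blocks: (-5, 2), (-5, 1), (-5, 1), (-3, 3)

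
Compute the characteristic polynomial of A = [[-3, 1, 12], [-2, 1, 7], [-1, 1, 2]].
xI - A = [[x + 3, -1, -12], [2, x - 1, -7], [1, -1, x - 2]].

Expanding det(xI - A) along the first row:
det(xI - A) = + (x + 3)·det([[x - 1, -7], [-1, x - 2]]) - (-1)·det([[2, -7], [1, x - 2]]) + (-12)·det([[2, x - 1], [1, -1]]).

Evaluating gives χ_A(x) = x^3.

χ_A(x) = x^3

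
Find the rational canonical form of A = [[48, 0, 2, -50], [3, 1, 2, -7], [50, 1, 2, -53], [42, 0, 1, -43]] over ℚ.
The invariant factors of A (the non-unit diagonal entries of the Smith normal form of xI - A over ℚ[x]) are (x^2 - 4x - 6)^2, each dividing the next. The characteristic polynomial is their product, (x^2 - 4x - 6)^2.

The rational canonical form is the block-diagonal matrix of companion matrices C(f_i):
R = [[0, 0, 0, -36], [1, 0, 0, -48], [0, 1, 0, -4], [0, 0, 1, 8]].

Note the characteristic polynomial does not split into linear factors over ℚ, so A has no Jordan form over ℚ; the rational canonical form exists over any field.

R = [[0, 0, 0, -36], [1, 0, 0, -48], [0, 1, 0, -4], [0, 0, 1, 8]]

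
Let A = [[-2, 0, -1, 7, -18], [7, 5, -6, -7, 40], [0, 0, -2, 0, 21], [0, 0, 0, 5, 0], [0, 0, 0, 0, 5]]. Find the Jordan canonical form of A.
J = [[-2, 1, 0, 0, 0], [0, -2, 0, 0, 0], [0, 0, 5, 1, 0], [0, 0, 0, 5, 0], [0, 0, 0, 0, 5]]

The characteristic polynomial is det(xI - A) = (x - 5)^3(x + 2)^2, so the eigenvalues are -2 (algebraic multiplicity 2), 5 (algebraic multiplicity 3).

For λ = -2: rank(A + 2I) = 4, rank((A + 2I)^2) = 3. The eigenspace has dimension 5 - 4 = 1, so there is 1 Jordan block; the rank sequence gives block sizes [2].

For λ = 5: rank(A - 5I) = 3, rank((A - 5I)^2) = 2. The eigenspace has dimension 5 - 3 = 2, so there are 2 Jordan blocks; the rank sequence gives block sizes [2, 1].

Assembling the blocks gives the Jordan form J above.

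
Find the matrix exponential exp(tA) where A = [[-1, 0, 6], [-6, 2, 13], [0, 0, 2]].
e^{tA} = [[e^{-t}, 0, (2*e^{3*t} - 2)*e^{-t}], [2*(1 - e^{3*t})*e^{-t}, e^{2*t}, ((t + 4)*e^{3*t} - 4)*e^{-t}], [0, 0, e^{2*t}]]

A has Jordan form J = [[-1, 0, 0], [0, 2, 1], [0, 0, 2]] with A = PJP^{-1}, so e^{tA} = P e^{tJ} P^{-1}.

For a Jordan block J_k(λ), e^{tJ_k(λ)} = e^{λt} · (I + tN + t^2 N^2/2! + ... + t^{k-1} N^{k-1}/(k-1)!) where N is the nilpotent superdiagonal part.

Assembling the blocks and conjugating back gives the entries of e^{tA} as shown above.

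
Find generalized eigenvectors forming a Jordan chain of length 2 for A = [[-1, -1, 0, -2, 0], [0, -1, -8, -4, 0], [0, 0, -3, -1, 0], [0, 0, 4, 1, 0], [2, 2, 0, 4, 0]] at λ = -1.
v_1 = [[0, 9, 2, -5, 0]]^T, v_2 = [[1, 4, 1, -2, -2]]^T

We seek v_1 ∈ ker((A + I)^2) \ ker(A + I), then set v_{i+1} = (A + I) v_i.

One such chain is v_1 = [[0, 9, 2, -5, 0]]^T, v_2 = [[1, 4, 1, -2, -2]]^T. Check: (A + I) v_2 = [[0, 0, 0, 0, 0]]^T = 0.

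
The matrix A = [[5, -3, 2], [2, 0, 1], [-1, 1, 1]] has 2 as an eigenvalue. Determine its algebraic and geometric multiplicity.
algebraic multiplicity 3, geometric multiplicity 1

The characteristic polynomial is (x - 2)^3, so the factor x - 2 appears with exponent 3: the algebraic multiplicity is 3.

rank(A - 2I) = 2, so the eigenspace has dimension 3 - 2 = 1: the geometric multiplicity is 1.

Since 1 < 3, A is not diagonalizable.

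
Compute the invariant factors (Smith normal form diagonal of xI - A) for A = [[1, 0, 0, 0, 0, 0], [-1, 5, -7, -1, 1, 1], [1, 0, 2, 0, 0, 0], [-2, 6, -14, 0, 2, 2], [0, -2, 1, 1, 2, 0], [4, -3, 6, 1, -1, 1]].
The Jordan structure of A has elementary divisors (x - 1), (x - 2)^3, (x - 2)^2. Arranging the block sizes at each eigenvalue in decreasing order and taking row products gives the invariant factors.

Invariant factors (smallest first, each dividing the next): (x - 2)^2, (x - 2)^3(x - 1).

Check: the last factor (x - 2)^3(x - 1) is the minimal polynomial, and the product (x - 2)^5(x - 1) is the characteristic polynomial.

(x - 2)^2, (x - 2)^3(x - 1)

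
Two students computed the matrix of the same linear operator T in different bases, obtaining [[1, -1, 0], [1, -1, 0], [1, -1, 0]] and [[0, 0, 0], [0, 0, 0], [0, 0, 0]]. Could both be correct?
No.

Both have characteristic polynomial x^3, but the minimal polynomial of A is x^2 while the minimal polynomial of B is x. The minimal polynomial is a similarity invariant, so A and B are not similar.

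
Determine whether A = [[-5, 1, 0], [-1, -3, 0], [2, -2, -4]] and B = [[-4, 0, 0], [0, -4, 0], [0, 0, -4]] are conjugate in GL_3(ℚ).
Both have characteristic polynomial (x + 4)^3, but the minimal polynomial of A is (x + 4)^2 while the minimal polynomial of B is x + 4. The minimal polynomial is a similarity invariant, so A and B are not similar.

No.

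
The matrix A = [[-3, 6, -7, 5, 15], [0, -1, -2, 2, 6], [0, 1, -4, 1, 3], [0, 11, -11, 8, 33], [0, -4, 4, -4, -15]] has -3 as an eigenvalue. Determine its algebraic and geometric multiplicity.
The characteristic polynomial is (x + 3)^5, so the factor x + 3 appears with exponent 5: the algebraic multiplicity is 5.

rank(A + 3I) = 2, so the eigenspace has dimension 5 - 2 = 3: the geometric multiplicity is 3.

Since 3 < 5, A is not diagonalizable.

algebraic multiplicity 5, geometric multiplicity 3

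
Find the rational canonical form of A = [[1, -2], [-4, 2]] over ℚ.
R = [[0, 6], [1, 3]]

The invariant factors of A (the non-unit diagonal entries of the Smith normal form of xI - A over ℚ[x]) are x^2 - 3x - 6, each dividing the next. The characteristic polynomial is their product, x^2 - 3x - 6.

The rational canonical form is the block-diagonal matrix of companion matrices C(f_i):
R = [[0, 6], [1, 3]].

Note the characteristic polynomial does not split into linear factors over ℚ, so A has no Jordan form over ℚ; the rational canonical form exists over any field.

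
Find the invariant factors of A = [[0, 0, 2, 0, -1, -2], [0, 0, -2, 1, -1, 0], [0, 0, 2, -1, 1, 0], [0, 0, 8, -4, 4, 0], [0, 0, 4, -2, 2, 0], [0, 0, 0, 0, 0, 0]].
The Jordan structure of A has elementary divisors x^2, x^2, x, x. Arranging the block sizes at each eigenvalue in decreasing order and taking row products gives the invariant factors.

Invariant factors (smallest first, each dividing the next): x, x, x^2, x^2.

Check: the last factor x^2 is the minimal polynomial, and the product x^6 is the characteristic polynomial.

x, x, x^2, x^2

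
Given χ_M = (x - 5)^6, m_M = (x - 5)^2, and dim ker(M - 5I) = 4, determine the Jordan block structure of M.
Jordan blocks: (5, 2), (5, 2), (5, 1), (5, 1)

λ = 5: algebraic multiplicity 6 (exponent in χ_M), largest block size 2 (exponent in m_M), 4 blocks (geometric multiplicity). These force block sizes [2, 2, 1, 1].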